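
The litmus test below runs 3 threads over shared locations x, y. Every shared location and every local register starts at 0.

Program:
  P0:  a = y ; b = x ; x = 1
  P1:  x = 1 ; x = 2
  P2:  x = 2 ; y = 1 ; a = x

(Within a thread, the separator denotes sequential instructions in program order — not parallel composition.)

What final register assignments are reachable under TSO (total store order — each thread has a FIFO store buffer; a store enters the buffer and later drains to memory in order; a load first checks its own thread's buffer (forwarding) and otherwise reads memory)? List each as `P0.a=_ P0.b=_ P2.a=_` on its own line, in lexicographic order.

outcome vector order: (P0.a,P0.b,P2.a)
|TSO outcomes| = 10

P0.a=0 P0.b=0 P2.a=1
P0.a=0 P0.b=0 P2.a=2
P0.a=0 P0.b=1 P2.a=1
P0.a=0 P0.b=1 P2.a=2
P0.a=0 P0.b=2 P2.a=1
P0.a=0 P0.b=2 P2.a=2
P0.a=1 P0.b=1 P2.a=1
P0.a=1 P0.b=1 P2.a=2
P0.a=1 P0.b=2 P2.a=1
P0.a=1 P0.b=2 P2.a=2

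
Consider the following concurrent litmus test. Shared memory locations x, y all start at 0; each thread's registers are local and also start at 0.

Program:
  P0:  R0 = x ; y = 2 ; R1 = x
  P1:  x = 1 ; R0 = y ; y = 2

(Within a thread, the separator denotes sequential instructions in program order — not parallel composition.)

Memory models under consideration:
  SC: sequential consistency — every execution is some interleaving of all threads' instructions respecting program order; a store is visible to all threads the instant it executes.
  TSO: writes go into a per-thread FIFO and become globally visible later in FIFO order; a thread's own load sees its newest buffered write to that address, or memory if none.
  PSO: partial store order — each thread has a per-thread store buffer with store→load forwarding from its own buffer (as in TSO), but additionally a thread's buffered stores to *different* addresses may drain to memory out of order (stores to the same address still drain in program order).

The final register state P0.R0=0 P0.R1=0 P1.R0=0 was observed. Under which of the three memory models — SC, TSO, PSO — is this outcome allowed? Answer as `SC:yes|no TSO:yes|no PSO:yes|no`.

outcome vector order: (P0.R0,P0.R1,P1.R0)
SC (5): <0 0 2>, <0 1 0>, <0 1 2>, <1 1 0>, <1 1 2>
TSO (6): <0 0 0>, <0 0 2>, <0 1 0>, <0 1 2>, <1 1 0>, <1 1 2>
PSO (6): <0 0 0>, <0 0 2>, <0 1 0>, <0 1 2>, <1 1 0>, <1 1 2>
target <0 0 0> ∈ {TSO,PSO}

SC:no TSO:yes PSO:yes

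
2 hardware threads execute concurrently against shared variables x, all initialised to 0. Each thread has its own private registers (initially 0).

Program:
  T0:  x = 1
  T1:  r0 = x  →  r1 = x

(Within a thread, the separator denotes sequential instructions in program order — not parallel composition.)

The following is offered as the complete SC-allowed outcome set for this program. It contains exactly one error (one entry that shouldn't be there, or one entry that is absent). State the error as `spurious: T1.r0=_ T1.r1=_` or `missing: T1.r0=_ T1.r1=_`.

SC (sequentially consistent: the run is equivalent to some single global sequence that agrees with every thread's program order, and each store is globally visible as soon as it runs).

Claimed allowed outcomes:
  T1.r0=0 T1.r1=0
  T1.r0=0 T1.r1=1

outcome vector order: (T1.r0,T1.r1)
[SC] allowed = {00; 01; 11}
SC∖claimed = {11}

missing: T1.r0=1 T1.r1=1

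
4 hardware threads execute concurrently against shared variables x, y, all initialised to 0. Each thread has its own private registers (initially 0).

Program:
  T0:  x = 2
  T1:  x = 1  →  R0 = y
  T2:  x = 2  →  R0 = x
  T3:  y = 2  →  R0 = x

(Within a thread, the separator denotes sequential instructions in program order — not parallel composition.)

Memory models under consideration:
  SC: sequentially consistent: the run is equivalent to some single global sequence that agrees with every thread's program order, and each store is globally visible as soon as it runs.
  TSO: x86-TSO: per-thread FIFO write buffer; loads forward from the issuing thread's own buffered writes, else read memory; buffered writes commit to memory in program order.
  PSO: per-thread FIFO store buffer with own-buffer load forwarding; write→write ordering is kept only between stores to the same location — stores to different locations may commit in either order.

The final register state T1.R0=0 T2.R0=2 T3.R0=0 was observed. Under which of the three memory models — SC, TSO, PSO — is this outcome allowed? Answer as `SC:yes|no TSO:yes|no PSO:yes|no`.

outcome vector order: (T1.R0,T2.R0,T3.R0)
SC (10): <0 1 1>, <0 1 2>, <0 2 1>, <0 2 2>, <2 1 0>, <2 1 1>, <2 1 2>, <2 2 0>, <2 2 1>, <2 2 2>
TSO (12): <0 1 0>, <0 1 1>, <0 1 2>, <0 2 0>, <0 2 1>, <0 2 2>, <2 1 0>, <2 1 1>, <2 1 2>, <2 2 0>, <2 2 1>, <2 2 2>
PSO (12): <0 1 0>, <0 1 1>, <0 1 2>, <0 2 0>, <0 2 1>, <0 2 2>, <2 1 0>, <2 1 1>, <2 1 2>, <2 2 0>, <2 2 1>, <2 2 2>
target <0 2 0> ∈ {TSO,PSO}

SC:no TSO:yes PSO:yes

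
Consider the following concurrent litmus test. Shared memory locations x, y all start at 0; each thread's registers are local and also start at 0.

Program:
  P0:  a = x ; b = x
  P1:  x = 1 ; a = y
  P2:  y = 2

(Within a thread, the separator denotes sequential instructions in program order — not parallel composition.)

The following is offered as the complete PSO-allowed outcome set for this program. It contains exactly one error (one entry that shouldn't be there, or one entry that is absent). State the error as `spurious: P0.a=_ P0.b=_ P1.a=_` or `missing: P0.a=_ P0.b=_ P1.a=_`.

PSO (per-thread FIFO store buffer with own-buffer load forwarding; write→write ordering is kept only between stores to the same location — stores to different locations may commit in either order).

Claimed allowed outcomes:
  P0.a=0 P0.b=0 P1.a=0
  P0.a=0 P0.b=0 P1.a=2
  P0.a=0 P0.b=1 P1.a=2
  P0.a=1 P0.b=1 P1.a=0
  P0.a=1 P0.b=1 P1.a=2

missing: P0.a=0 P0.b=1 P1.a=0

outcome vector order: (P0.a,P0.b,P1.a)
PSO: 6 outcomes — {(0,0,0), (0,0,2), (0,1,0), (0,1,2), (1,1,0), (1,1,2)}
PSO∖claimed = {(0,1,0)}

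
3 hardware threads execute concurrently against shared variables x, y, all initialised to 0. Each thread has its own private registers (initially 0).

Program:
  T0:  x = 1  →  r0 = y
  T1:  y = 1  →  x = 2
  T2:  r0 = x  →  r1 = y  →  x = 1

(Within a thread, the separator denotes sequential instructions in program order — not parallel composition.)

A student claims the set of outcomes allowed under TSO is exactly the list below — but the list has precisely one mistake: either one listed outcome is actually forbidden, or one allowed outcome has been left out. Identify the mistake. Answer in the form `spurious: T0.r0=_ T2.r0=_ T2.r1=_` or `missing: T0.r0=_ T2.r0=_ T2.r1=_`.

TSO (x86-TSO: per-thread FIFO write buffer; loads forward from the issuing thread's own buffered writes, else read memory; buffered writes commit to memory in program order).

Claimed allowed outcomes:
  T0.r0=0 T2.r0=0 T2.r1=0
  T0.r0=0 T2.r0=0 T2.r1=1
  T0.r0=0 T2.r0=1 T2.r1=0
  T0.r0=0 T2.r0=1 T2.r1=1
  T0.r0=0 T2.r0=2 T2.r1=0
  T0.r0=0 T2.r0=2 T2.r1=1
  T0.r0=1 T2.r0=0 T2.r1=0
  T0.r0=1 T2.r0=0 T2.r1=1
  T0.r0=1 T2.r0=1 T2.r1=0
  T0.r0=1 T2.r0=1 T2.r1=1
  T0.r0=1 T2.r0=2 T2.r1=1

outcome vector order: (T0.r0,T2.r0,T2.r1)
TSO: 10 outcomes — {0/0/0, 0/0/1, 0/1/0, 0/1/1, 0/2/1, 1/0/0, 1/0/1, 1/1/0, 1/1/1, 1/2/1}
claimed∖TSO = {0/2/0}

spurious: T0.r0=0 T2.r0=2 T2.r1=0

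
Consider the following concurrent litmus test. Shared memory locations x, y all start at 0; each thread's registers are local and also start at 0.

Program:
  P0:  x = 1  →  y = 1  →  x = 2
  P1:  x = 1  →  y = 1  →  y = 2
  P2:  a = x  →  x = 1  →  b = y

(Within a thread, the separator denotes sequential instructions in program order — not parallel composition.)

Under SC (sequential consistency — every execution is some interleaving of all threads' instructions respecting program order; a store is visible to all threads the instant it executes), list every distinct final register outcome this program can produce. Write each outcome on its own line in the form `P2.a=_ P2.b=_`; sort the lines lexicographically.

P2.a=0 P2.b=0
P2.a=0 P2.b=1
P2.a=0 P2.b=2
P2.a=1 P2.b=0
P2.a=1 P2.b=1
P2.a=1 P2.b=2
P2.a=2 P2.b=1
P2.a=2 P2.b=2

outcome vector order: (P2.a,P2.b)
|SC outcomes| = 8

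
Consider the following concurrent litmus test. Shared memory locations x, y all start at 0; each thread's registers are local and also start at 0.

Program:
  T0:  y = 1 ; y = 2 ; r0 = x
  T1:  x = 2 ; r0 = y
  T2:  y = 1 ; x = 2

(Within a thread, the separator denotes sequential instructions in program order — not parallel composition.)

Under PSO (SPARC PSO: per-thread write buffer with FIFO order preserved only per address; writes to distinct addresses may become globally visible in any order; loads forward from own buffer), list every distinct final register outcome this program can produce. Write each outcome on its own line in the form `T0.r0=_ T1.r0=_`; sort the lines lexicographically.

T0.r0=0 T1.r0=0
T0.r0=0 T1.r0=1
T0.r0=0 T1.r0=2
T0.r0=2 T1.r0=0
T0.r0=2 T1.r0=1
T0.r0=2 T1.r0=2

outcome vector order: (T0.r0,T1.r0)
|PSO outcomes| = 6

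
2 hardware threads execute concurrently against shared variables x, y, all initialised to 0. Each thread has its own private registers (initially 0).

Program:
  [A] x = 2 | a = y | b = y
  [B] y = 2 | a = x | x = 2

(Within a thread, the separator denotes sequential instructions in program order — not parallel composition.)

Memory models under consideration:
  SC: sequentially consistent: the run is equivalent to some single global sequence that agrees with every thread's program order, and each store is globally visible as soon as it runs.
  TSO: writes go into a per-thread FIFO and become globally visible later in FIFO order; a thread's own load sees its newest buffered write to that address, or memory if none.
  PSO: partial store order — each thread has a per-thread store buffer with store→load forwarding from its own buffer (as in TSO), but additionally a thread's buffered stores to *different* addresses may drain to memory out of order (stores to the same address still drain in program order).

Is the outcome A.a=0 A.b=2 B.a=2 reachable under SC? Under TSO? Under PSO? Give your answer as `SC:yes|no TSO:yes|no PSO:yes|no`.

outcome vector order: (A.a,A.b,B.a)
[SC] allowed = {<0 0 2>; <0 2 2>; <2 2 0>; <2 2 2>}
[TSO] allowed = {<0 0 0>; <0 0 2>; <0 2 0>; <0 2 2>; <2 2 0>; <2 2 2>}
[PSO] allowed = {<0 0 0>; <0 0 2>; <0 2 0>; <0 2 2>; <2 2 0>; <2 2 2>}
target <0 2 2> ∈ {SC,TSO,PSO}

SC:yes TSO:yes PSO:yes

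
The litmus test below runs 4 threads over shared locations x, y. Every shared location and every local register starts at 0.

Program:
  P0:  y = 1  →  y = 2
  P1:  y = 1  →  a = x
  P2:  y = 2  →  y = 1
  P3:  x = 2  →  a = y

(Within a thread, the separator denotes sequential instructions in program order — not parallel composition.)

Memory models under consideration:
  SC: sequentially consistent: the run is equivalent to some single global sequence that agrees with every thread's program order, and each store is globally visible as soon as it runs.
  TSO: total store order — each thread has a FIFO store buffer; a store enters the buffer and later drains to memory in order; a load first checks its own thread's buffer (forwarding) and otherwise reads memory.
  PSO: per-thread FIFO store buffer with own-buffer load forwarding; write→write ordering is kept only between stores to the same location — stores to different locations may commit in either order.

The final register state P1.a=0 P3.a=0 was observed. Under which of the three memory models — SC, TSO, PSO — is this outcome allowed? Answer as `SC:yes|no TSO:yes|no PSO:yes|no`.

SC:no TSO:yes PSO:yes

outcome vector order: (P1.a,P3.a)
SC: 5 outcomes — {01; 02; 20; 21; 22}
TSO: 6 outcomes — {00; 01; 02; 20; 21; 22}
PSO: 6 outcomes — {00; 01; 02; 20; 21; 22}
target 00 ∈ {TSO,PSO}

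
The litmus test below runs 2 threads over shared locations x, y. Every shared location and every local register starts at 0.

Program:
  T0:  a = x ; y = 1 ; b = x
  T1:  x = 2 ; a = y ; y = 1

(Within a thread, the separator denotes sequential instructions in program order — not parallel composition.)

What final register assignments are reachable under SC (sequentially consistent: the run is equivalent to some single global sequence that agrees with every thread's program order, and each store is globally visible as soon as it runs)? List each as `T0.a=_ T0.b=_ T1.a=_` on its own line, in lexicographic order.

outcome vector order: (T0.a,T0.b,T1.a)
|SC outcomes| = 5

T0.a=0 T0.b=0 T1.a=1
T0.a=0 T0.b=2 T1.a=0
T0.a=0 T0.b=2 T1.a=1
T0.a=2 T0.b=2 T1.a=0
T0.a=2 T0.b=2 T1.a=1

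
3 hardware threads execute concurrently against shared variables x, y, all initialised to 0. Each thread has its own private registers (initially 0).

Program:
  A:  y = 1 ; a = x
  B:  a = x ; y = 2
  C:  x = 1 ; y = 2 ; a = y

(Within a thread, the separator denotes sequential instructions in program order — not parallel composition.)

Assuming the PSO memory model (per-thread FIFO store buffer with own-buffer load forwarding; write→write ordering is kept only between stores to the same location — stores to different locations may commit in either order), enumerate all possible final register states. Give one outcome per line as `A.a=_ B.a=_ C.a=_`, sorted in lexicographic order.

A.a=0 B.a=0 C.a=1
A.a=0 B.a=0 C.a=2
A.a=0 B.a=1 C.a=1
A.a=0 B.a=1 C.a=2
A.a=1 B.a=0 C.a=1
A.a=1 B.a=0 C.a=2
A.a=1 B.a=1 C.a=1
A.a=1 B.a=1 C.a=2

outcome vector order: (A.a,B.a,C.a)
|PSO outcomes| = 8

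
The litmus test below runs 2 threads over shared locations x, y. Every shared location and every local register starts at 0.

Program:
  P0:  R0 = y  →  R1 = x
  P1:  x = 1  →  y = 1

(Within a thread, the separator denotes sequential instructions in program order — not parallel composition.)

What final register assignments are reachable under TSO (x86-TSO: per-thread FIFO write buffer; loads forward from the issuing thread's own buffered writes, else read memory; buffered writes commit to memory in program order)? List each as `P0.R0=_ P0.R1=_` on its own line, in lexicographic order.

outcome vector order: (P0.R0,P0.R1)
|TSO outcomes| = 3

P0.R0=0 P0.R1=0
P0.R0=0 P0.R1=1
P0.R0=1 P0.R1=1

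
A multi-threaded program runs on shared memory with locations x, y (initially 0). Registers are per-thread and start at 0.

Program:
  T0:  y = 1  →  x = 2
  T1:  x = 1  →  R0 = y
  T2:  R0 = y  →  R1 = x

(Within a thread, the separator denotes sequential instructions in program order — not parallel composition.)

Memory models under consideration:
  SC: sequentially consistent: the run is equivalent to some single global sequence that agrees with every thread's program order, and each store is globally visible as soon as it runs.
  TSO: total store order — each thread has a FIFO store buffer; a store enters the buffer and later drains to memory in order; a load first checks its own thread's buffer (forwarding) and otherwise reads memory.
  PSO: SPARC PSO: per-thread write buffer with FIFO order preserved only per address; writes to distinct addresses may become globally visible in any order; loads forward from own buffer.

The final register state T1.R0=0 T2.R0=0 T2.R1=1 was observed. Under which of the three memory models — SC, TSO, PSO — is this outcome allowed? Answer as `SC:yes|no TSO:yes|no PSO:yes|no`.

outcome vector order: (T1.R0,T2.R0,T2.R1)
under SC → 000; 001; 002; 011; 012; 100; 101; 102; 110; 111; 112
under TSO → 000; 001; 002; 010; 011; 012; 100; 101; 102; 110; 111; 112
under PSO → 000; 001; 002; 010; 011; 012; 100; 101; 102; 110; 111; 112
target 001 ∈ {SC,TSO,PSO}

SC:yes TSO:yes PSO:yes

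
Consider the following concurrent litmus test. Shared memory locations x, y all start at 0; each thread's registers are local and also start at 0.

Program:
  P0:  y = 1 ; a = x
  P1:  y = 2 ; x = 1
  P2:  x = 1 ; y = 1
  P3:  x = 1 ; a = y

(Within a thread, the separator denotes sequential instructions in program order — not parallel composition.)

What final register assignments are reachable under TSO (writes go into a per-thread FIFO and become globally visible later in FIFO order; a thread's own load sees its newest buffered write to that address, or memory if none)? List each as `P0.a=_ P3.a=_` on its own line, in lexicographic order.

outcome vector order: (P0.a,P3.a)
|TSO outcomes| = 6

P0.a=0 P3.a=0
P0.a=0 P3.a=1
P0.a=0 P3.a=2
P0.a=1 P3.a=0
P0.a=1 P3.a=1
P0.a=1 P3.a=2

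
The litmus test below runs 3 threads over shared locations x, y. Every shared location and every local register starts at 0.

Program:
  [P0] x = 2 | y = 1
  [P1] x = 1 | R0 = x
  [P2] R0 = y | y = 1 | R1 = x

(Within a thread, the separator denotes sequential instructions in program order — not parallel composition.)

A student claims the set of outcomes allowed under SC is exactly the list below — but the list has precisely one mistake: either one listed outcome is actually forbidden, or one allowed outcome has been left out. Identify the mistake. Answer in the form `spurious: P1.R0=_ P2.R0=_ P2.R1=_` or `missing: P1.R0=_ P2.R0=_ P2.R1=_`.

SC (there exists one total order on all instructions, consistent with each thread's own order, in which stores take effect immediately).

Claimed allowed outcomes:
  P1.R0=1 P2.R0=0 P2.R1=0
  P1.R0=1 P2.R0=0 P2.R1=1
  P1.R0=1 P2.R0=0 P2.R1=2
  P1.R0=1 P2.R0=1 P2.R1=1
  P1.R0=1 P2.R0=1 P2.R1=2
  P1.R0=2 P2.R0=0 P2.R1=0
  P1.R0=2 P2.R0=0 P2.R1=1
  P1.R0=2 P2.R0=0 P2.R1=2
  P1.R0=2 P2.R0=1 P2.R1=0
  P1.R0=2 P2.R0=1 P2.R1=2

spurious: P1.R0=2 P2.R0=1 P2.R1=0

outcome vector order: (P1.R0,P2.R0,P2.R1)
SC: 9 outcomes — {<1 0 0>, <1 0 1>, <1 0 2>, <1 1 1>, <1 1 2>, <2 0 0>, <2 0 1>, <2 0 2>, <2 1 2>}
claimed∖SC = {<2 1 0>}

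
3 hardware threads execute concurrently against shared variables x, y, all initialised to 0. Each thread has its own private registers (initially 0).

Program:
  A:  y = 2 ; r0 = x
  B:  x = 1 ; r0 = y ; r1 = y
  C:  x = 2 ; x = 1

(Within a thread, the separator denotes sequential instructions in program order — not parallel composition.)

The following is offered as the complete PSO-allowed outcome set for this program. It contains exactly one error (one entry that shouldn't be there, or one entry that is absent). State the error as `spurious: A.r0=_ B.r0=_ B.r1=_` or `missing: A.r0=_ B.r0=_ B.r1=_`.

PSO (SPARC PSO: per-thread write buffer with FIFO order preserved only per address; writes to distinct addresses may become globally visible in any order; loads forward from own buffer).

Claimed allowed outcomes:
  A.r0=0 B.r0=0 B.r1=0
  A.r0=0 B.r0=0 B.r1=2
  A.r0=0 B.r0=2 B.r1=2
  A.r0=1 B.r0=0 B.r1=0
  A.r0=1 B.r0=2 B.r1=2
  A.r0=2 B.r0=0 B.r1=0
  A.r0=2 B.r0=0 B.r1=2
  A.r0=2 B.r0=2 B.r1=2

missing: A.r0=1 B.r0=0 B.r1=2

outcome vector order: (A.r0,B.r0,B.r1)
under PSO → (0,0,0); (0,0,2); (0,2,2); (1,0,0); (1,0,2); (1,2,2); (2,0,0); (2,0,2); (2,2,2)
PSO∖claimed = {(1,0,2)}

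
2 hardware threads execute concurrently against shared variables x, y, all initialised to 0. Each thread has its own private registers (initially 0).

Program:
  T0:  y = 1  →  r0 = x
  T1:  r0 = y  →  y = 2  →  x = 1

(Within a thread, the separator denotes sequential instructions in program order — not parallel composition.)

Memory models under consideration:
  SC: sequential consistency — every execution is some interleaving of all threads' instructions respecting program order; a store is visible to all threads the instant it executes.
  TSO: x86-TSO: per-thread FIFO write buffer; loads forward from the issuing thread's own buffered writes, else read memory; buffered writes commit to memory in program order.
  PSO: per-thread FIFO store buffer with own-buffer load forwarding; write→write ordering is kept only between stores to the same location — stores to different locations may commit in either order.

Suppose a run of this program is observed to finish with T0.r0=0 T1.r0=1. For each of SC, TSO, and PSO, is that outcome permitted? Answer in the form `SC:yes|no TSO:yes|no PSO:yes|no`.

SC:yes TSO:yes PSO:yes

outcome vector order: (T0.r0,T1.r0)
SC: 4 outcomes — {(0,0), (0,1), (1,0), (1,1)}
TSO: 4 outcomes — {(0,0), (0,1), (1,0), (1,1)}
PSO: 4 outcomes — {(0,0), (0,1), (1,0), (1,1)}
target (0,1) ∈ {SC,TSO,PSO}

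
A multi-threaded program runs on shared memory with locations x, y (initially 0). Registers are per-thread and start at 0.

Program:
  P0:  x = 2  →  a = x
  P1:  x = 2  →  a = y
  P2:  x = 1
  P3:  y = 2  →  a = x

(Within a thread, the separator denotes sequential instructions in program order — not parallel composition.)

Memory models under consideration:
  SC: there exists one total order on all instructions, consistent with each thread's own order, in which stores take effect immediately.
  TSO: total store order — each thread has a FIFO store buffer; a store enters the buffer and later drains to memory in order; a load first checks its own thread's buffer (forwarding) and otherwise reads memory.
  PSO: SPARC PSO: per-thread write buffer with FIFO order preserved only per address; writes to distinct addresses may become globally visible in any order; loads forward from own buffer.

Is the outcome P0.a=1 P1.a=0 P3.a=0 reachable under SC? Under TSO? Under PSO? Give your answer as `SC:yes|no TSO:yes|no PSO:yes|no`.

SC:no TSO:yes PSO:yes

outcome vector order: (P0.a,P1.a,P3.a)
[SC] allowed = {(1,0,1) (1,0,2) (1,2,0) (1,2,1) (1,2,2) (2,0,1) (2,0,2) (2,2,0) (2,2,1) (2,2,2)}
[TSO] allowed = {(1,0,0) (1,0,1) (1,0,2) (1,2,0) (1,2,1) (1,2,2) (2,0,0) (2,0,1) (2,0,2) (2,2,0) (2,2,1) (2,2,2)}
[PSO] allowed = {(1,0,0) (1,0,1) (1,0,2) (1,2,0) (1,2,1) (1,2,2) (2,0,0) (2,0,1) (2,0,2) (2,2,0) (2,2,1) (2,2,2)}
target (1,0,0) ∈ {TSO,PSO}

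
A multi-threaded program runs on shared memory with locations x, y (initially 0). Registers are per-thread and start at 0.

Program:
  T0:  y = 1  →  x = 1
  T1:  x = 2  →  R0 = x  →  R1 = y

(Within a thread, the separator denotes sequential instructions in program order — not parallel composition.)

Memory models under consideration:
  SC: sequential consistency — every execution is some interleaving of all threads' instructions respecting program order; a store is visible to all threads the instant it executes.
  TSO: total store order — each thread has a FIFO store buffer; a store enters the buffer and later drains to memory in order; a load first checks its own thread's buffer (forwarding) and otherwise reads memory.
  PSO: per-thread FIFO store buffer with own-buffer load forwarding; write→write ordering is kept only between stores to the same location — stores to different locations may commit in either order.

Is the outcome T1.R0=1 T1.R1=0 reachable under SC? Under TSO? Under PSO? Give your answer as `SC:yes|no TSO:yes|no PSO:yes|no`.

SC:no TSO:no PSO:yes

outcome vector order: (T1.R0,T1.R1)
[SC] allowed = {<1 1> <2 0> <2 1>}
[TSO] allowed = {<1 1> <2 0> <2 1>}
[PSO] allowed = {<1 0> <1 1> <2 0> <2 1>}
target <1 0> ∈ {PSO}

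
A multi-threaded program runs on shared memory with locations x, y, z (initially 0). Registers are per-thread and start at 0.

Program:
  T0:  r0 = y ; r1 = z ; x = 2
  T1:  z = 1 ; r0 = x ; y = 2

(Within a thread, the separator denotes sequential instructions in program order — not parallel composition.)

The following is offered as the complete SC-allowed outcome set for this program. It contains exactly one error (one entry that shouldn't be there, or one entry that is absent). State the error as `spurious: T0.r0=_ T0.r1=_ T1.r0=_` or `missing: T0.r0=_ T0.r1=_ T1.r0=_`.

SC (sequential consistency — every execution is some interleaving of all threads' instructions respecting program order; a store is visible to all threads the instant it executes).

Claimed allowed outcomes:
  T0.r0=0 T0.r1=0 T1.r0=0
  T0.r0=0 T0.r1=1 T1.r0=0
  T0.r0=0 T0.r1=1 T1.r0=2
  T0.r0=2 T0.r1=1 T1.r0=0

missing: T0.r0=0 T0.r1=0 T1.r0=2

outcome vector order: (T0.r0,T0.r1,T1.r0)
SC: 5 outcomes — {000 002 010 012 210}
SC∖claimed = {002}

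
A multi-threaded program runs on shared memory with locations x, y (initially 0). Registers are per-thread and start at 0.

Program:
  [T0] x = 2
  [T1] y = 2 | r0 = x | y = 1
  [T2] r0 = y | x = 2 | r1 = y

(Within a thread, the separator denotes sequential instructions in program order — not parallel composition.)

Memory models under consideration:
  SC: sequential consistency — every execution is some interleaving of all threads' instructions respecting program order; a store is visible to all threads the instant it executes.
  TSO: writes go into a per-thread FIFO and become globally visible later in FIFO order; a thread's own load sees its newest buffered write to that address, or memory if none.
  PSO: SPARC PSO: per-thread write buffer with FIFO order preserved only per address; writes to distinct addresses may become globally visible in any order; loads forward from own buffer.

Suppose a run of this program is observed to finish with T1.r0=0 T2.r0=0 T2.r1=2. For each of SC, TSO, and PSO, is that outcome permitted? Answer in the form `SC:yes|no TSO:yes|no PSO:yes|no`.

SC:yes TSO:yes PSO:yes

outcome vector order: (T1.r0,T2.r0,T2.r1)
under SC → (0,0,1); (0,0,2); (0,1,1); (0,2,1); (0,2,2); (2,0,0); (2,0,1); (2,0,2); (2,1,1); (2,2,1); (2,2,2)
under TSO → (0,0,0); (0,0,1); (0,0,2); (0,1,1); (0,2,1); (0,2,2); (2,0,0); (2,0,1); (2,0,2); (2,1,1); (2,2,1); (2,2,2)
under PSO → (0,0,0); (0,0,1); (0,0,2); (0,1,1); (0,2,1); (0,2,2); (2,0,0); (2,0,1); (2,0,2); (2,1,1); (2,2,1); (2,2,2)
target (0,0,2) ∈ {SC,TSO,PSO}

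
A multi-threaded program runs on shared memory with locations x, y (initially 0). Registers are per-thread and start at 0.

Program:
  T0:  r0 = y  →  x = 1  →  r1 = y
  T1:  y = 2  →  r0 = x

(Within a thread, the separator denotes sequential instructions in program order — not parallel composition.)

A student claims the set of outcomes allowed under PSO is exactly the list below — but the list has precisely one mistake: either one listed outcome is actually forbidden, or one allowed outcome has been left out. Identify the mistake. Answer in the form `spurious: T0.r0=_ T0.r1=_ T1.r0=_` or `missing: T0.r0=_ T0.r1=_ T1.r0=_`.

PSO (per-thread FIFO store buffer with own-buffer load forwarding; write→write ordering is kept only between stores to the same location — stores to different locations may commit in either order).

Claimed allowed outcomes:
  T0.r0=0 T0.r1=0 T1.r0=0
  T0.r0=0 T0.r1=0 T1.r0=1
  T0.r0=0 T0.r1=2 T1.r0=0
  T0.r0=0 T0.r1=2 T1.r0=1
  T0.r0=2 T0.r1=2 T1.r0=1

missing: T0.r0=2 T0.r1=2 T1.r0=0

outcome vector order: (T0.r0,T0.r1,T1.r0)
[PSO] allowed = {0/0/0 0/0/1 0/2/0 0/2/1 2/2/0 2/2/1}
PSO∖claimed = {2/2/0}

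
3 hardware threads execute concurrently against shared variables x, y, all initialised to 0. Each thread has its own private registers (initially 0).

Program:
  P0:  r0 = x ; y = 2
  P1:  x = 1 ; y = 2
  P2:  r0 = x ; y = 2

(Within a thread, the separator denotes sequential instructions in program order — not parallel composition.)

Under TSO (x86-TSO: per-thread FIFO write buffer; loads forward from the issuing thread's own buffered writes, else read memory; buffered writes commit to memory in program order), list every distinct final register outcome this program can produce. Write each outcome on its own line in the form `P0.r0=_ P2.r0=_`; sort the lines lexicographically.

P0.r0=0 P2.r0=0
P0.r0=0 P2.r0=1
P0.r0=1 P2.r0=0
P0.r0=1 P2.r0=1

outcome vector order: (P0.r0,P2.r0)
|TSO outcomes| = 4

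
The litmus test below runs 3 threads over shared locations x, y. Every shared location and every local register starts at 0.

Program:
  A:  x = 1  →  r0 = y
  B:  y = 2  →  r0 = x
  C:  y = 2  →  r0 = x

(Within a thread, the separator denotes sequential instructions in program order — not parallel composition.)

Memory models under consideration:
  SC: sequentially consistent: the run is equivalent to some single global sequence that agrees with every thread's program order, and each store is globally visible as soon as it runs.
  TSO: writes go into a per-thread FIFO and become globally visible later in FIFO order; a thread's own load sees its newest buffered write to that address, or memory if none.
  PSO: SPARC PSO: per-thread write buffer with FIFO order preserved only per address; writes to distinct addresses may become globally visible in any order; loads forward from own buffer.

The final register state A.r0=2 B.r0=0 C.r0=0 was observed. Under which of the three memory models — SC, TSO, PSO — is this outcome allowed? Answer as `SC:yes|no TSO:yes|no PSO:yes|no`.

outcome vector order: (A.r0,B.r0,C.r0)
under SC → <0 1 1> <2 0 0> <2 0 1> <2 1 0> <2 1 1>
under TSO → <0 0 0> <0 0 1> <0 1 0> <0 1 1> <2 0 0> <2 0 1> <2 1 0> <2 1 1>
under PSO → <0 0 0> <0 0 1> <0 1 0> <0 1 1> <2 0 0> <2 0 1> <2 1 0> <2 1 1>
target <2 0 0> ∈ {SC,TSO,PSO}

SC:yes TSO:yes PSO:yes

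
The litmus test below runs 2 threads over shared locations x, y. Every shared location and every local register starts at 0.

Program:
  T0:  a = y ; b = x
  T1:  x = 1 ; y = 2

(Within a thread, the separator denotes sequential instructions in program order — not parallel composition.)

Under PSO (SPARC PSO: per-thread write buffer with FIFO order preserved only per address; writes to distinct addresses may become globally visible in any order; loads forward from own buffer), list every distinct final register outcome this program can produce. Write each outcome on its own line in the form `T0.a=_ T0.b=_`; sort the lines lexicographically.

T0.a=0 T0.b=0
T0.a=0 T0.b=1
T0.a=2 T0.b=0
T0.a=2 T0.b=1

outcome vector order: (T0.a,T0.b)
|PSO outcomes| = 4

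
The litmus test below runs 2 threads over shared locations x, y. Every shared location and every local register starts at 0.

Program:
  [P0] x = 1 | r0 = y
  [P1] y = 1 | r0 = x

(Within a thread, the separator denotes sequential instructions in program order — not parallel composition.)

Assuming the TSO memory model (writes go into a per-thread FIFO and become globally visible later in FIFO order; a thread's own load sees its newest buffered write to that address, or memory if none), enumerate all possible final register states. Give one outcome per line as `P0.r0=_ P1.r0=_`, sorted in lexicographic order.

outcome vector order: (P0.r0,P1.r0)
|TSO outcomes| = 4

P0.r0=0 P1.r0=0
P0.r0=0 P1.r0=1
P0.r0=1 P1.r0=0
P0.r0=1 P1.r0=1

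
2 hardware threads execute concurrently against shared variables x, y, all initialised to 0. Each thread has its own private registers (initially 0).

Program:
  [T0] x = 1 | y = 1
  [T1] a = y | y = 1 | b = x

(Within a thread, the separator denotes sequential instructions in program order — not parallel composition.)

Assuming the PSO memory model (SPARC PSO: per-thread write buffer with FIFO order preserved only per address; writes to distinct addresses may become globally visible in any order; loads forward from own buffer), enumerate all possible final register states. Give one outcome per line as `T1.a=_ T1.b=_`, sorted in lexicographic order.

T1.a=0 T1.b=0
T1.a=0 T1.b=1
T1.a=1 T1.b=0
T1.a=1 T1.b=1

outcome vector order: (T1.a,T1.b)
|PSO outcomes| = 4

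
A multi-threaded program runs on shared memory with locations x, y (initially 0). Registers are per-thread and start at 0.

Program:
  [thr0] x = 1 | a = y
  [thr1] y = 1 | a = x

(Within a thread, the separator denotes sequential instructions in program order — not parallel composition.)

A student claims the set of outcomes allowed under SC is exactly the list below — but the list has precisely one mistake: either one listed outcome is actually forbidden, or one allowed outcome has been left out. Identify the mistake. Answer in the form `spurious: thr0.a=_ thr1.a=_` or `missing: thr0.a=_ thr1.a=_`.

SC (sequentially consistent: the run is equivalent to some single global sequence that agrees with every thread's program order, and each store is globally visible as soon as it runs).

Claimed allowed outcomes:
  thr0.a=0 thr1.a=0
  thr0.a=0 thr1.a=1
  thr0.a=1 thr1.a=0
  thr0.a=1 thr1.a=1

outcome vector order: (thr0.a,thr1.a)
SC: 3 outcomes — {01; 10; 11}
claimed∖SC = {00}

spurious: thr0.a=0 thr1.a=0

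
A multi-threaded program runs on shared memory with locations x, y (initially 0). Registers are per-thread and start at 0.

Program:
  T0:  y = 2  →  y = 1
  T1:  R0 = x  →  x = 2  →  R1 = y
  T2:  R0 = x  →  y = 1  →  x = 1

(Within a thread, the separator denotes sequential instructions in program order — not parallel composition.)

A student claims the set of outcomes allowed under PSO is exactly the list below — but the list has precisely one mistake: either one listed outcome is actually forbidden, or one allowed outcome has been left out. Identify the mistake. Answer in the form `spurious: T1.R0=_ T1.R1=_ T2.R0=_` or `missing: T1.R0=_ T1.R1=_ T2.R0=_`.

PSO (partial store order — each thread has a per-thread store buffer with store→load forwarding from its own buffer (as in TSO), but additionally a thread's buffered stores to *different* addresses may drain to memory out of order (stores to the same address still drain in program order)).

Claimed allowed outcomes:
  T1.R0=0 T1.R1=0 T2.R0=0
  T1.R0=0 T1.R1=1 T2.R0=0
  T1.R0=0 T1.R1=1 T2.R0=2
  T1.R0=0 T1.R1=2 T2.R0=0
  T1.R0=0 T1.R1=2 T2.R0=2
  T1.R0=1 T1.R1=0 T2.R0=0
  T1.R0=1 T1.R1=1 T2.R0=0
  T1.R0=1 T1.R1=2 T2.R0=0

outcome vector order: (T1.R0,T1.R1,T2.R0)
under PSO → <0 0 0>; <0 0 2>; <0 1 0>; <0 1 2>; <0 2 0>; <0 2 2>; <1 0 0>; <1 1 0>; <1 2 0>
PSO∖claimed = {<0 0 2>}

missing: T1.R0=0 T1.R1=0 T2.R0=2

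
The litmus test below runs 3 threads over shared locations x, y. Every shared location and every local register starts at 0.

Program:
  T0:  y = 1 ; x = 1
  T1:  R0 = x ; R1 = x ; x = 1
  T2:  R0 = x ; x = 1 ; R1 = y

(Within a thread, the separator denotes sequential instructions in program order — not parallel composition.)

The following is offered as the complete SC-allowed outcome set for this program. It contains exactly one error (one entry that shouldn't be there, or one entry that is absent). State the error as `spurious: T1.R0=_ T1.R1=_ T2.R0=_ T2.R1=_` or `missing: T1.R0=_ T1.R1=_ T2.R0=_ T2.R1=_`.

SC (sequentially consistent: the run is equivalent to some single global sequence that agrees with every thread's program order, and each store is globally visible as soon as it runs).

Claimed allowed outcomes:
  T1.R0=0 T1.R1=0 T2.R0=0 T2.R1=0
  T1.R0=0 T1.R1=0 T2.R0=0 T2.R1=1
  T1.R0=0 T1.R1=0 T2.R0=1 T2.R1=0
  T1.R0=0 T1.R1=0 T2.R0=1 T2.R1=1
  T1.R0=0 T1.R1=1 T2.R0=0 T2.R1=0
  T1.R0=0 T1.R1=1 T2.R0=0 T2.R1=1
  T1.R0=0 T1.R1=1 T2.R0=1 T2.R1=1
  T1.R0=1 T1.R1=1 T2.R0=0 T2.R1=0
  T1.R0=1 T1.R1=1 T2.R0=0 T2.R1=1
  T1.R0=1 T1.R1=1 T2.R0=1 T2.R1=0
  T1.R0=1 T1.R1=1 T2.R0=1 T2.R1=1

spurious: T1.R0=1 T1.R1=1 T2.R0=1 T2.R1=0

outcome vector order: (T1.R0,T1.R1,T2.R0,T2.R1)
SC: 10 outcomes — {0000, 0001, 0010, 0011, 0100, 0101, 0111, 1100, 1101, 1111}
claimed∖SC = {1110}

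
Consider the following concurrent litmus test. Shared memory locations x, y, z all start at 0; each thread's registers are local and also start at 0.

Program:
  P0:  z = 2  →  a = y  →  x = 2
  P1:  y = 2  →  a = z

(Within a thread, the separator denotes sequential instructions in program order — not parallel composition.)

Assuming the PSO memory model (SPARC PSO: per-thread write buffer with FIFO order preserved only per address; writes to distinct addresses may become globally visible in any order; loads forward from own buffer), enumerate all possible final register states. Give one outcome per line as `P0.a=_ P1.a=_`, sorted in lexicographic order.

P0.a=0 P1.a=0
P0.a=0 P1.a=2
P0.a=2 P1.a=0
P0.a=2 P1.a=2

outcome vector order: (P0.a,P1.a)
|PSO outcomes| = 4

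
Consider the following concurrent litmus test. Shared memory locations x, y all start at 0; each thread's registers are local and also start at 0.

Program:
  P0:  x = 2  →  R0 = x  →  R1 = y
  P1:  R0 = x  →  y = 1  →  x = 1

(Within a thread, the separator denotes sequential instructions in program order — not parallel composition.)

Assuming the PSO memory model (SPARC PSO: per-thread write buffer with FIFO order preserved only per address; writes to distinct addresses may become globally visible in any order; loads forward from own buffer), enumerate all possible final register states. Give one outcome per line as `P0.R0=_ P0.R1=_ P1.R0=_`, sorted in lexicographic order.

outcome vector order: (P0.R0,P0.R1,P1.R0)
|PSO outcomes| = 8

P0.R0=1 P0.R1=0 P1.R0=0
P0.R0=1 P0.R1=0 P1.R0=2
P0.R0=1 P0.R1=1 P1.R0=0
P0.R0=1 P0.R1=1 P1.R0=2
P0.R0=2 P0.R1=0 P1.R0=0
P0.R0=2 P0.R1=0 P1.R0=2
P0.R0=2 P0.R1=1 P1.R0=0
P0.R0=2 P0.R1=1 P1.R0=2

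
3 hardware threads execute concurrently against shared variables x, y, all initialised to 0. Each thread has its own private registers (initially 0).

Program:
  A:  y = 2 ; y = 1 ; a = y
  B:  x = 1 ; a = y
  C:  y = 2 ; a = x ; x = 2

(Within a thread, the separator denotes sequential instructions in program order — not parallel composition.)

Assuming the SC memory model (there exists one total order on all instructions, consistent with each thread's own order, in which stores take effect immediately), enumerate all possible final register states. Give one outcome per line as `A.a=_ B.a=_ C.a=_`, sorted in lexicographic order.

A.a=1 B.a=0 C.a=1
A.a=1 B.a=1 C.a=0
A.a=1 B.a=1 C.a=1
A.a=1 B.a=2 C.a=0
A.a=1 B.a=2 C.a=1
A.a=2 B.a=0 C.a=1
A.a=2 B.a=1 C.a=1
A.a=2 B.a=2 C.a=0
A.a=2 B.a=2 C.a=1

outcome vector order: (A.a,B.a,C.a)
|SC outcomes| = 9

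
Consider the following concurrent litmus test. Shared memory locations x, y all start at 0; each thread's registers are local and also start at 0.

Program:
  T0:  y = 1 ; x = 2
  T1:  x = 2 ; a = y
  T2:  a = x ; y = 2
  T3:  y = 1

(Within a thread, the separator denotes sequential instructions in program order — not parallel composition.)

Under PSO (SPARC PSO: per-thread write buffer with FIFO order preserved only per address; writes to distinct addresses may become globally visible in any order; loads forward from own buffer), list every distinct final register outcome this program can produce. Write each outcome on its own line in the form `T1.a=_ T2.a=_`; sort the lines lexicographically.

T1.a=0 T2.a=0
T1.a=0 T2.a=2
T1.a=1 T2.a=0
T1.a=1 T2.a=2
T1.a=2 T2.a=0
T1.a=2 T2.a=2

outcome vector order: (T1.a,T2.a)
|PSO outcomes| = 6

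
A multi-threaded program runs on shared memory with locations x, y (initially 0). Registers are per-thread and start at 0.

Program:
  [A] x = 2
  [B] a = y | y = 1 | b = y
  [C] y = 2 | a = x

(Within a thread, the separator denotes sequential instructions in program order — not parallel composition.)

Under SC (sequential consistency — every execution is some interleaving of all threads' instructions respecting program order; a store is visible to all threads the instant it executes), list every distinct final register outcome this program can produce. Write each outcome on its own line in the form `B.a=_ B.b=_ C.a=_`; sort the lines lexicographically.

outcome vector order: (B.a,B.b,C.a)
|SC outcomes| = 6

B.a=0 B.b=1 C.a=0
B.a=0 B.b=1 C.a=2
B.a=0 B.b=2 C.a=0
B.a=0 B.b=2 C.a=2
B.a=2 B.b=1 C.a=0
B.a=2 B.b=1 C.a=2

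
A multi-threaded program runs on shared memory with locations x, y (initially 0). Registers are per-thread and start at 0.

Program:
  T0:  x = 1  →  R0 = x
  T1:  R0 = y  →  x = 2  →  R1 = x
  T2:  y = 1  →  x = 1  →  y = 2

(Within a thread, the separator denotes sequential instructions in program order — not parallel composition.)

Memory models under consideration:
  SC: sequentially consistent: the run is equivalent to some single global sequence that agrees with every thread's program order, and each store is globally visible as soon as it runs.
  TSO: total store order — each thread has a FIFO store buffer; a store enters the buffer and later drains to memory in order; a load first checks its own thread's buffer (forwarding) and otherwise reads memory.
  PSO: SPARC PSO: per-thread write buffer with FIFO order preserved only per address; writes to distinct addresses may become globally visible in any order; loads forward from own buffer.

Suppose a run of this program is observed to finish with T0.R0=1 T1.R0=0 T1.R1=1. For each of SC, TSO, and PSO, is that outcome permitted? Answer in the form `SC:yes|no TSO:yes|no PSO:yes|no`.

outcome vector order: (T0.R0,T1.R0,T1.R1)
SC (11): (1,0,1) (1,0,2) (1,1,1) (1,1,2) (1,2,1) (1,2,2) (2,0,1) (2,0,2) (2,1,1) (2,1,2) (2,2,2)
TSO (11): (1,0,1) (1,0,2) (1,1,1) (1,1,2) (1,2,1) (1,2,2) (2,0,1) (2,0,2) (2,1,1) (2,1,2) (2,2,2)
PSO (12): (1,0,1) (1,0,2) (1,1,1) (1,1,2) (1,2,1) (1,2,2) (2,0,1) (2,0,2) (2,1,1) (2,1,2) (2,2,1) (2,2,2)
target (1,0,1) ∈ {SC,TSO,PSO}

SC:yes TSO:yes PSO:yes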